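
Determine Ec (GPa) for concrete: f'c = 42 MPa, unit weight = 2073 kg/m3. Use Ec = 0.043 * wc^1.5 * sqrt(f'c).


Ec = 0.043 * 2073^1.5 * sqrt(42) / 1000
= 26.3 GPa

26.3


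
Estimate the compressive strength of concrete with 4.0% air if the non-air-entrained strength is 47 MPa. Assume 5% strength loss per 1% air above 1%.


Strength loss = (4.0 - 1) * 5 = 15.0%
f'c = 47 * (1 - 15.0/100)
= 39.95 MPa

39.95


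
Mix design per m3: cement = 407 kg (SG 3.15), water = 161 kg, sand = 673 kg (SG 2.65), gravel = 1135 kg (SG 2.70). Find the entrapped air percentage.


Vol cement = 407 / (3.15 * 1000) = 0.129206 m3
Vol water = 161 / 1000 = 0.161 m3
Vol sand = 673 / (2.65 * 1000) = 0.253962 m3
Vol gravel = 1135 / (2.70 * 1000) = 0.42037 m3
Total solid + water volume = 0.964539 m3
Air = (1 - 0.964539) * 100 = 3.55%

3.55


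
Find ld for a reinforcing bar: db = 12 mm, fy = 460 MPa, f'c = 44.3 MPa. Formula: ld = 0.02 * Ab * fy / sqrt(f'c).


Ab = pi * 12^2 / 4 = 113.097 mm2
ld = 0.02 * 113.097 * 460 / sqrt(44.3)
= 156.3 mm

156.3


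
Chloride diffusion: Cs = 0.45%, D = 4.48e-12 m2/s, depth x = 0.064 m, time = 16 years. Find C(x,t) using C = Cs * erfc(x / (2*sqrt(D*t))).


t_seconds = 16 * 365.25 * 24 * 3600 = 504921600.0 s
arg = 0.064 / (2 * sqrt(4.48e-12 * 504921600.0))
= 0.6728
erfc(0.6728) = 0.3413
C = 0.45 * 0.3413 = 0.1536%

0.1536


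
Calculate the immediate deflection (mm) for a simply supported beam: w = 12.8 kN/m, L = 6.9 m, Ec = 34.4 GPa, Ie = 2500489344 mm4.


Convert: L = 6.9 m = 6900 mm, Ec = 34.4 GPa = 34400 MPa
delta = 5 * 12.8 * 6900^4 / (384 * 34400 * 2500489344)
= 4.39 mm

4.39


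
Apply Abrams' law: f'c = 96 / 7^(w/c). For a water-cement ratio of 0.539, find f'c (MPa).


f'c = 96 / 7^0.539
= 96 / 2.854
= 33.63 MPa

33.63


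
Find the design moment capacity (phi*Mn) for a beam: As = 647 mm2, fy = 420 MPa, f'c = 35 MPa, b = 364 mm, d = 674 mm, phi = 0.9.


a = As * fy / (0.85 * f'c * b)
= 647 * 420 / (0.85 * 35 * 364)
= 25.0937 mm
Mn = As * fy * (d - a/2) / 10^6
= 179.7433 kN-m
phi*Mn = 0.9 * 179.7433 = 161.77 kN-m

161.77


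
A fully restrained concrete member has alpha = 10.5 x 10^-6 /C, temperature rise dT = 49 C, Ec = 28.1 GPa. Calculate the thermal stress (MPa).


sigma = alpha * dT * Ec
= 10.5e-6 * 49 * 28.1 * 1000
= 14.457 MPa

14.457


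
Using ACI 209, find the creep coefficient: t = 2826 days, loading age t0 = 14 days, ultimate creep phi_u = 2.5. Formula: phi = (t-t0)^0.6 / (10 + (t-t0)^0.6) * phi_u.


dt = 2826 - 14 = 2812
phi = 2812^0.6 / (10 + 2812^0.6) * 2.5
= 2.304

2.304


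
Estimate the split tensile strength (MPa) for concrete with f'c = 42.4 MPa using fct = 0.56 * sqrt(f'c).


fct = 0.56 * sqrt(42.4)
= 0.56 * 6.512
= 3.646 MPa

3.646


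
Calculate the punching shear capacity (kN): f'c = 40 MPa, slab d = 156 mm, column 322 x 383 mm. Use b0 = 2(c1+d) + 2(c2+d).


b0 = 2*(322 + 156) + 2*(383 + 156) = 2034 mm
Vc = 0.33 * sqrt(40) * 2034 * 156 / 1000
= 662.25 kN

662.25


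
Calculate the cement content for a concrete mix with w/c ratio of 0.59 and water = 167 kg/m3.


Cement = water / (w/c)
= 167 / 0.59
= 283.1 kg/m3

283.1


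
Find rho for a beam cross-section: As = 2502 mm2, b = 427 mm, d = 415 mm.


rho = As / (b * d)
= 2502 / (427 * 415)
= 0.0141

0.0141


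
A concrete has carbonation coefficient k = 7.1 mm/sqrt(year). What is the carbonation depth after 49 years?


depth = k * sqrt(t)
= 7.1 * sqrt(49)
= 49.7 mm

49.7


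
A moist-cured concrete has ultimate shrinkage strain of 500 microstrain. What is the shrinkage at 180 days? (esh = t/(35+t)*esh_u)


esh(180) = 180 / (35 + 180) * 500
= 180 / 215 * 500
= 418.6 microstrain

418.6


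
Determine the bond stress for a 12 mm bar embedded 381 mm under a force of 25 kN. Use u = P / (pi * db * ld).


u = P / (pi * db * ld)
= 25 * 1000 / (pi * 12 * 381)
= 1.741 MPa

1.741


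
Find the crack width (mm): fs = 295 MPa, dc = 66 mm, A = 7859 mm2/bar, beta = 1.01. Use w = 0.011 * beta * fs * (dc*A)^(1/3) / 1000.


w = 0.011 * beta * fs * (dc * A)^(1/3) / 1000
= 0.011 * 1.01 * 295 * (66 * 7859)^(1/3) / 1000
= 0.263 mm

0.263


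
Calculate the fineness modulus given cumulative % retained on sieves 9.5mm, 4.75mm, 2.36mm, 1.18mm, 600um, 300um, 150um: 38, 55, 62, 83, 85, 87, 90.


FM = sum(cumulative % retained) / 100
= 500 / 100
= 5.0

5.0


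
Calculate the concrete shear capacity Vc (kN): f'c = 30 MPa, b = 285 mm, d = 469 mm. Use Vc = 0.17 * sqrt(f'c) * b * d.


Vc = 0.17 * sqrt(30) * 285 * 469 / 1000
= 124.46 kN

124.46


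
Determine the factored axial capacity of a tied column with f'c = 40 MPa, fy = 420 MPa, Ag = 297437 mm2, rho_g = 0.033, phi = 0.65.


Ast = rho * Ag = 0.033 * 297437 = 9815.421 mm2
phi*Pn = 0.65 * 0.80 * (0.85 * 40 * (297437 - 9815.421) + 420 * 9815.421) / 1000
= 7228.84 kN

7228.84


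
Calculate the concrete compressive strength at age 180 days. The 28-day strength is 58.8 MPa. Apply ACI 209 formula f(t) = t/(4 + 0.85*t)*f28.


f(180) = 180 / (4 + 0.85 * 180) * 58.8
= 180 / 157.0 * 58.8
= 67.41 MPa

67.41


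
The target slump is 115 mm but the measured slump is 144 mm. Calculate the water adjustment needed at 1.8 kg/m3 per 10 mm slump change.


Difference = 115 - 144 = -29 mm
Water adjustment = -29 * 1.8 / 10 = -5.2 kg/m3

-5.2


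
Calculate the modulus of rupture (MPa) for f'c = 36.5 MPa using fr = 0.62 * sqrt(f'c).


fr = 0.62 * sqrt(36.5)
= 3.746 MPa

3.746


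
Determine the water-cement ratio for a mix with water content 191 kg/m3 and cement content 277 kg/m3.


w/c = water / cement
w/c = 191 / 277 = 0.69

0.69


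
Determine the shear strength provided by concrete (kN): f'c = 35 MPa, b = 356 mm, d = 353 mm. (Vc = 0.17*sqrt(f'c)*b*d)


Vc = 0.17 * sqrt(35) * 356 * 353 / 1000
= 126.39 kN

126.39


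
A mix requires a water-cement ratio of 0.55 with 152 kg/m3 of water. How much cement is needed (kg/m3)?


Cement = water / (w/c)
= 152 / 0.55
= 276.4 kg/m3

276.4


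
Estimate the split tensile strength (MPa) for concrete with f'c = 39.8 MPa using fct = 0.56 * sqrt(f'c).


fct = 0.56 * sqrt(39.8)
= 0.56 * 6.309
= 3.533 MPa

3.533


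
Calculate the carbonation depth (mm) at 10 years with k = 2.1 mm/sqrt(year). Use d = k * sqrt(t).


depth = k * sqrt(t)
= 2.1 * sqrt(10)
= 6.64 mm

6.64


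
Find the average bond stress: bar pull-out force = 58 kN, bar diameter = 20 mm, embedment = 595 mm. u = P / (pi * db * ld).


u = P / (pi * db * ld)
= 58 * 1000 / (pi * 20 * 595)
= 1.551 MPa

1.551


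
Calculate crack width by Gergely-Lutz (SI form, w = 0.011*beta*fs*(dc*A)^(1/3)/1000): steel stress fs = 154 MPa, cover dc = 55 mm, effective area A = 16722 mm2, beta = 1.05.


w = 0.011 * beta * fs * (dc * A)^(1/3) / 1000
= 0.011 * 1.05 * 154 * (55 * 16722)^(1/3) / 1000
= 0.173 mm

0.173


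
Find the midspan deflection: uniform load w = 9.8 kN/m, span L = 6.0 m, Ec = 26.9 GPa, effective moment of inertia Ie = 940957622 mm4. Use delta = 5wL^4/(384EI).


Convert: L = 6.0 m = 6000 mm, Ec = 26.9 GPa = 26900 MPa
delta = 5 * 9.8 * 6000^4 / (384 * 26900 * 940957622)
= 6.53 mm

6.53


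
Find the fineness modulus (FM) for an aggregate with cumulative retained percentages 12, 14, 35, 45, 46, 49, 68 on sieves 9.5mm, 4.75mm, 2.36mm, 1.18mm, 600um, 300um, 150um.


FM = sum(cumulative % retained) / 100
= 269 / 100
= 2.69

2.69


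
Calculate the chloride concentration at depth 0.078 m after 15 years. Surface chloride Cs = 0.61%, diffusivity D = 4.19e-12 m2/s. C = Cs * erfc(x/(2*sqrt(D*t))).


t_seconds = 15 * 365.25 * 24 * 3600 = 473364000.0 s
arg = 0.078 / (2 * sqrt(4.19e-12 * 473364000.0))
= 0.8757
erfc(0.8757) = 0.2156
C = 0.61 * 0.2156 = 0.1315%

0.1315


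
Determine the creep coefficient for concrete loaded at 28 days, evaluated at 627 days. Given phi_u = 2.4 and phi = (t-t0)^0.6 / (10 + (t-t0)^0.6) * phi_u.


dt = 627 - 28 = 599
phi = 599^0.6 / (10 + 599^0.6) * 2.4
= 1.974

1.974


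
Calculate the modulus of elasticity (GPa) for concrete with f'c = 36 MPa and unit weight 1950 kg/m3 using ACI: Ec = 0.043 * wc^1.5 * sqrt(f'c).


Ec = 0.043 * 1950^1.5 * sqrt(36) / 1000
= 22.22 GPa

22.22


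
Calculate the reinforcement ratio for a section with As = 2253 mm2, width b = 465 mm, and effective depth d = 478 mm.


rho = As / (b * d)
= 2253 / (465 * 478)
= 0.0101

0.0101


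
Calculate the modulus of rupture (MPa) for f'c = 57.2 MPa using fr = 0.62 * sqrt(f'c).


fr = 0.62 * sqrt(57.2)
= 4.689 MPa

4.689


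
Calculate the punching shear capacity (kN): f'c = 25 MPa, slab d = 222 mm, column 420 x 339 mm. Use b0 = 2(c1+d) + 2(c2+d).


b0 = 2*(420 + 222) + 2*(339 + 222) = 2406 mm
Vc = 0.33 * sqrt(25) * 2406 * 222 / 1000
= 881.32 kN

881.32


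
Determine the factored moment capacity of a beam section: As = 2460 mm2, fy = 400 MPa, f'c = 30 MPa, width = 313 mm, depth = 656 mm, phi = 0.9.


a = As * fy / (0.85 * f'c * b)
= 2460 * 400 / (0.85 * 30 * 313)
= 123.2851 mm
Mn = As * fy * (d - a/2) / 10^6
= 584.8477 kN-m
phi*Mn = 0.9 * 584.8477 = 526.36 kN-m

526.36


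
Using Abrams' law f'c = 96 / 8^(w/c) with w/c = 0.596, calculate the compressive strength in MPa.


f'c = 96 / 8^0.596
= 96 / 3.453
= 27.8 MPa

27.8


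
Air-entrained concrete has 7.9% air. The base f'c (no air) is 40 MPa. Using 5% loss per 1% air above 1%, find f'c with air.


Strength loss = (7.9 - 1) * 5 = 34.5%
f'c = 40 * (1 - 34.5/100)
= 26.2 MPa

26.2


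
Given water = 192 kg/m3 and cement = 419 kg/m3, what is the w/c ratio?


w/c = water / cement
w/c = 192 / 419 = 0.458

0.458


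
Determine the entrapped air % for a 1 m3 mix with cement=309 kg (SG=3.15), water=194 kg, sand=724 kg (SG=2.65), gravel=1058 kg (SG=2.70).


Vol cement = 309 / (3.15 * 1000) = 0.098095 m3
Vol water = 194 / 1000 = 0.194 m3
Vol sand = 724 / (2.65 * 1000) = 0.273208 m3
Vol gravel = 1058 / (2.70 * 1000) = 0.391852 m3
Total solid + water volume = 0.957155 m3
Air = (1 - 0.957155) * 100 = 4.28%

4.28


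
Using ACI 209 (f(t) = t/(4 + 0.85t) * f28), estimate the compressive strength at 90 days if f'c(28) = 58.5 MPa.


f(90) = 90 / (4 + 0.85 * 90) * 58.5
= 90 / 80.5 * 58.5
= 65.4 MPa

65.4


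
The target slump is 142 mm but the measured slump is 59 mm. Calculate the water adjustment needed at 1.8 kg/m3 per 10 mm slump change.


Difference = 142 - 59 = 83 mm
Water adjustment = 83 * 1.8 / 10 = 14.9 kg/m3

14.9


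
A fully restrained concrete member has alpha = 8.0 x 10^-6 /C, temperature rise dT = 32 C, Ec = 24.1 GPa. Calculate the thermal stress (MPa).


sigma = alpha * dT * Ec
= 8.0e-6 * 32 * 24.1 * 1000
= 6.17 MPa

6.17


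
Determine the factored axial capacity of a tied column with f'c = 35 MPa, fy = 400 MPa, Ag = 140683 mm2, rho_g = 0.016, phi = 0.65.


Ast = rho * Ag = 0.016 * 140683 = 2250.928 mm2
phi*Pn = 0.65 * 0.80 * (0.85 * 35 * (140683 - 2250.928) + 400 * 2250.928) / 1000
= 2609.74 kN

2609.74


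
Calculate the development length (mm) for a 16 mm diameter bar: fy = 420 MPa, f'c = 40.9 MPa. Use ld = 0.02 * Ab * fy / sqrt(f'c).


Ab = pi * 16^2 / 4 = 201.062 mm2
ld = 0.02 * 201.062 * 420 / sqrt(40.9)
= 264.1 mm

264.1


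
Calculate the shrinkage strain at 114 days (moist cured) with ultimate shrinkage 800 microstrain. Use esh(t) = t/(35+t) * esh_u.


esh(114) = 114 / (35 + 114) * 800
= 114 / 149 * 800
= 612.1 microstrain

612.1


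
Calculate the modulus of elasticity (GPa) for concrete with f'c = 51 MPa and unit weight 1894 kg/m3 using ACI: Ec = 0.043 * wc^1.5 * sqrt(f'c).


Ec = 0.043 * 1894^1.5 * sqrt(51) / 1000
= 25.31 GPa

25.31


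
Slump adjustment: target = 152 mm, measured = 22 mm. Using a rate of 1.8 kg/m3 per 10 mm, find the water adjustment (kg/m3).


Difference = 152 - 22 = 130 mm
Water adjustment = 130 * 1.8 / 10 = 23.4 kg/m3

23.4


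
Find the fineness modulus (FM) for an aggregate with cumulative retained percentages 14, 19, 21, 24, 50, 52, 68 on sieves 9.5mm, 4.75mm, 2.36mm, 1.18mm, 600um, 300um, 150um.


FM = sum(cumulative % retained) / 100
= 248 / 100
= 2.48

2.48


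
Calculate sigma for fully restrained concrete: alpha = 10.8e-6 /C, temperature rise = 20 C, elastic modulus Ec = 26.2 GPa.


sigma = alpha * dT * Ec
= 10.8e-6 * 20 * 26.2 * 1000
= 5.659 MPa

5.659


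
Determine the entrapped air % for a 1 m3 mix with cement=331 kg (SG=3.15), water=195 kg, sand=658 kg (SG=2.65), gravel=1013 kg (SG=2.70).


Vol cement = 331 / (3.15 * 1000) = 0.105079 m3
Vol water = 195 / 1000 = 0.195 m3
Vol sand = 658 / (2.65 * 1000) = 0.248302 m3
Vol gravel = 1013 / (2.70 * 1000) = 0.375185 m3
Total solid + water volume = 0.923566 m3
Air = (1 - 0.923566) * 100 = 7.64%

7.64


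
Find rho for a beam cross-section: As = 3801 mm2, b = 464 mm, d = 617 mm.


rho = As / (b * d)
= 3801 / (464 * 617)
= 0.0133

0.0133


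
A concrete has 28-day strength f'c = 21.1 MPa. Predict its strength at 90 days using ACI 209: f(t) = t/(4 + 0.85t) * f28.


f(90) = 90 / (4 + 0.85 * 90) * 21.1
= 90 / 80.5 * 21.1
= 23.59 MPa

23.59


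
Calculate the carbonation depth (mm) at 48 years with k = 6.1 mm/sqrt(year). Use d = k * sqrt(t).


depth = k * sqrt(t)
= 6.1 * sqrt(48)
= 42.26 mm

42.26


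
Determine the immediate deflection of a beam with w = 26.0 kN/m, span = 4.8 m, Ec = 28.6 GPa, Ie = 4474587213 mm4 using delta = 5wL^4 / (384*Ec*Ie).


Convert: L = 4.8 m = 4800 mm, Ec = 28.6 GPa = 28600 MPa
delta = 5 * 26.0 * 4800^4 / (384 * 28600 * 4474587213)
= 1.4 mm

1.4


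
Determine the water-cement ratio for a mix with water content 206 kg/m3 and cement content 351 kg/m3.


w/c = water / cement
w/c = 206 / 351 = 0.587

0.587


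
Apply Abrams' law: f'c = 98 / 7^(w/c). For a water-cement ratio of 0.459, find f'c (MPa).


f'c = 98 / 7^0.459
= 98 / 2.443
= 40.12 MPa

40.12


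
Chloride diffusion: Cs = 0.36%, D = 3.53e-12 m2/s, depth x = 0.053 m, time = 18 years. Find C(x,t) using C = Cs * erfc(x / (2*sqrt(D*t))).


t_seconds = 18 * 365.25 * 24 * 3600 = 568036800.0 s
arg = 0.053 / (2 * sqrt(3.53e-12 * 568036800.0))
= 0.5918
erfc(0.5918) = 0.4026
C = 0.36 * 0.4026 = 0.1449%

0.1449


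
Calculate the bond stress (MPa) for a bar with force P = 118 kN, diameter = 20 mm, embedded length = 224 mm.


u = P / (pi * db * ld)
= 118 * 1000 / (pi * 20 * 224)
= 8.384 MPa

8.384


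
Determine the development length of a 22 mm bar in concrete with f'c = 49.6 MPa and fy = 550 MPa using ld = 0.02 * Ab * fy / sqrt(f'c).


Ab = pi * 22^2 / 4 = 380.133 mm2
ld = 0.02 * 380.133 * 550 / sqrt(49.6)
= 593.7 mm

593.7


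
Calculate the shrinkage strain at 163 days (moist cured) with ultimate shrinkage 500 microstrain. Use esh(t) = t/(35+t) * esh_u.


esh(163) = 163 / (35 + 163) * 500
= 163 / 198 * 500
= 411.6 microstrain

411.6


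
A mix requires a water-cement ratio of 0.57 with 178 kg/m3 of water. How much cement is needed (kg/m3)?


Cement = water / (w/c)
= 178 / 0.57
= 312.3 kg/m3

312.3


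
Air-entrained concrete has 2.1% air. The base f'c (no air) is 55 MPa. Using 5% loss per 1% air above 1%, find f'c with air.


Strength loss = (2.1 - 1) * 5 = 5.5%
f'c = 55 * (1 - 5.5/100)
= 51.97 MPa

51.97


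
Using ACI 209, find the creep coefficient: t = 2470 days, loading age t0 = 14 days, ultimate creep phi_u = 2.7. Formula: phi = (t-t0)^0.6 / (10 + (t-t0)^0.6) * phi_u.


dt = 2470 - 14 = 2456
phi = 2456^0.6 / (10 + 2456^0.6) * 2.7
= 2.472

2.472


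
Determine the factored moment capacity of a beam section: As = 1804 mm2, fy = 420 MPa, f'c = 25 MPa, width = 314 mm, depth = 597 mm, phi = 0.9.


a = As * fy / (0.85 * f'c * b)
= 1804 * 420 / (0.85 * 25 * 314)
= 113.5526 mm
Mn = As * fy * (d - a/2) / 10^6
= 409.3167 kN-m
phi*Mn = 0.9 * 409.3167 = 368.39 kN-m

368.39


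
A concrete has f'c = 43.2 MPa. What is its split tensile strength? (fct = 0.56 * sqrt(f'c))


fct = 0.56 * sqrt(43.2)
= 0.56 * 6.573
= 3.681 MPa

3.681


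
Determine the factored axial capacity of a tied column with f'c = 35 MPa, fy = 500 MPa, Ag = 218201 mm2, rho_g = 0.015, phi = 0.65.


Ast = rho * Ag = 0.015 * 218201 = 3273.015 mm2
phi*Pn = 0.65 * 0.80 * (0.85 * 35 * (218201 - 3273.015) + 500 * 3273.015) / 1000
= 4175.92 kN

4175.92


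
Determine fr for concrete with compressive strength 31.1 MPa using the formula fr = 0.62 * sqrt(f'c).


fr = 0.62 * sqrt(31.1)
= 3.458 MPa

3.458


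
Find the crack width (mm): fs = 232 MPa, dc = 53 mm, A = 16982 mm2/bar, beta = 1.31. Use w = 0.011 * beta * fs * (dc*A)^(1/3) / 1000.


w = 0.011 * beta * fs * (dc * A)^(1/3) / 1000
= 0.011 * 1.31 * 232 * (53 * 16982)^(1/3) / 1000
= 0.323 mm

0.323


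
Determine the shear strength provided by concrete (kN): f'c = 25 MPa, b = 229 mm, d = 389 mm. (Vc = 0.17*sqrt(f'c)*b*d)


Vc = 0.17 * sqrt(25) * 229 * 389 / 1000
= 75.72 kN

75.72


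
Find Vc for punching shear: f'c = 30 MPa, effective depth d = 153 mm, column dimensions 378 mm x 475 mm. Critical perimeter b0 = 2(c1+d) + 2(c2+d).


b0 = 2*(378 + 153) + 2*(475 + 153) = 2318 mm
Vc = 0.33 * sqrt(30) * 2318 * 153 / 1000
= 641.03 kN

641.03


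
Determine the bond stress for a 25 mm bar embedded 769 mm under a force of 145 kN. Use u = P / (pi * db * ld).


u = P / (pi * db * ld)
= 145 * 1000 / (pi * 25 * 769)
= 2.401 MPa

2.401


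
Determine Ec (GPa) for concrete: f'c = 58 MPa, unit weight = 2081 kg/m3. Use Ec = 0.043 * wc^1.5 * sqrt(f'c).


Ec = 0.043 * 2081^1.5 * sqrt(58) / 1000
= 31.09 GPa

31.09


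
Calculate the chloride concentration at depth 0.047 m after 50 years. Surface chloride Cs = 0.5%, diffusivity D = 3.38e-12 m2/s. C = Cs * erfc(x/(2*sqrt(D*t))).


t_seconds = 50 * 365.25 * 24 * 3600 = 1577880000.0 s
arg = 0.047 / (2 * sqrt(3.38e-12 * 1577880000.0))
= 0.3218
erfc(0.3218) = 0.6491
C = 0.5 * 0.6491 = 0.3245%

0.3245


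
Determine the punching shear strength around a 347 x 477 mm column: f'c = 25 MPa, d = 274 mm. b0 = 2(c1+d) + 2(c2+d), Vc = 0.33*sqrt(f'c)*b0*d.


b0 = 2*(347 + 274) + 2*(477 + 274) = 2744 mm
Vc = 0.33 * sqrt(25) * 2744 * 274 / 1000
= 1240.56 kN

1240.56


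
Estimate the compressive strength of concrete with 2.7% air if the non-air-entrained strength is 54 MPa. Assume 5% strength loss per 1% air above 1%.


Strength loss = (2.7 - 1) * 5 = 8.5%
f'c = 54 * (1 - 8.5/100)
= 49.41 MPa

49.41


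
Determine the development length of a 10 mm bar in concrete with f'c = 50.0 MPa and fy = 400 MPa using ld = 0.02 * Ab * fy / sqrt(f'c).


Ab = pi * 10^2 / 4 = 78.54 mm2
ld = 0.02 * 78.54 * 400 / sqrt(50.0)
= 88.9 mm

88.9


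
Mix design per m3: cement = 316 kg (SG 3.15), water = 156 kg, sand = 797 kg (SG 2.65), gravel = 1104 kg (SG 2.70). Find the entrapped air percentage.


Vol cement = 316 / (3.15 * 1000) = 0.100317 m3
Vol water = 156 / 1000 = 0.156 m3
Vol sand = 797 / (2.65 * 1000) = 0.300755 m3
Vol gravel = 1104 / (2.70 * 1000) = 0.408889 m3
Total solid + water volume = 0.965961 m3
Air = (1 - 0.965961) * 100 = 3.4%

3.4


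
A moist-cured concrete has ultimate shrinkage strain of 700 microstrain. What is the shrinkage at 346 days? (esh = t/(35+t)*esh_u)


esh(346) = 346 / (35 + 346) * 700
= 346 / 381 * 700
= 635.7 microstrain

635.7


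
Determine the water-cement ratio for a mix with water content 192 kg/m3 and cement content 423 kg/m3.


w/c = water / cement
w/c = 192 / 423 = 0.454

0.454


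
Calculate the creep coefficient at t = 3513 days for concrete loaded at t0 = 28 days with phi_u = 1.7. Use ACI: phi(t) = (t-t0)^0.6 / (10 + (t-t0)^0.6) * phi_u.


dt = 3513 - 28 = 3485
phi = 3485^0.6 / (10 + 3485^0.6) * 1.7
= 1.581

1.581


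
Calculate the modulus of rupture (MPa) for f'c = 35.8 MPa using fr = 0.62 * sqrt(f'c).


fr = 0.62 * sqrt(35.8)
= 3.71 MPa

3.71


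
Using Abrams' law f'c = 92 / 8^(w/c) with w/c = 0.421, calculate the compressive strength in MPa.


f'c = 92 / 8^0.421
= 92 / 2.4
= 38.33 MPa

38.33


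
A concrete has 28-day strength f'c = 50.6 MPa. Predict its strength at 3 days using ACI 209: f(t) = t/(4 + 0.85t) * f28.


f(3) = 3 / (4 + 0.85 * 3) * 50.6
= 3 / 6.55 * 50.6
= 23.18 MPa

23.18


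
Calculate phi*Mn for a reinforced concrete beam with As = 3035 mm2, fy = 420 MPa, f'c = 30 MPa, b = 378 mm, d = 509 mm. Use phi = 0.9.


a = As * fy / (0.85 * f'c * b)
= 3035 * 420 / (0.85 * 30 * 378)
= 132.244 mm
Mn = As * fy * (d - a/2) / 10^6
= 564.5366 kN-m
phi*Mn = 0.9 * 564.5366 = 508.08 kN-m

508.08


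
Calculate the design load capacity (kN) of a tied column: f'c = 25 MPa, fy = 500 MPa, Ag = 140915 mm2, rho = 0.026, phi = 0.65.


Ast = rho * Ag = 0.026 * 140915 = 3663.79 mm2
phi*Pn = 0.65 * 0.80 * (0.85 * 25 * (140915 - 3663.79) + 500 * 3663.79) / 1000
= 2469.21 kN

2469.21


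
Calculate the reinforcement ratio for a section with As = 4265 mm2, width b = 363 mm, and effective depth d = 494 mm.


rho = As / (b * d)
= 4265 / (363 * 494)
= 0.0238

0.0238


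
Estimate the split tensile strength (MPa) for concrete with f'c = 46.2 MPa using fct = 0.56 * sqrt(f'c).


fct = 0.56 * sqrt(46.2)
= 0.56 * 6.797
= 3.806 MPa

3.806


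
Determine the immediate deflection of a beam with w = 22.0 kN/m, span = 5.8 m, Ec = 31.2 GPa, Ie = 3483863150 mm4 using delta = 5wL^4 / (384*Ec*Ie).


Convert: L = 5.8 m = 5800 mm, Ec = 31.2 GPa = 31200 MPa
delta = 5 * 22.0 * 5800^4 / (384 * 31200 * 3483863150)
= 2.98 mm

2.98


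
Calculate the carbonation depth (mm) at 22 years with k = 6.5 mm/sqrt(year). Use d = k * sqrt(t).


depth = k * sqrt(t)
= 6.5 * sqrt(22)
= 30.49 mm

30.49


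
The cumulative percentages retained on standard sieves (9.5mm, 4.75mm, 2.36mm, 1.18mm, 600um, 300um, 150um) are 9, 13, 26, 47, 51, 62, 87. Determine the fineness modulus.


FM = sum(cumulative % retained) / 100
= 295 / 100
= 2.95

2.95


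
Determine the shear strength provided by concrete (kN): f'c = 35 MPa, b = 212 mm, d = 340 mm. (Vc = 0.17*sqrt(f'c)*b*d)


Vc = 0.17 * sqrt(35) * 212 * 340 / 1000
= 72.49 kN

72.49


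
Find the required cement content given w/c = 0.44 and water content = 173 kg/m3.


Cement = water / (w/c)
= 173 / 0.44
= 393.2 kg/m3

393.2


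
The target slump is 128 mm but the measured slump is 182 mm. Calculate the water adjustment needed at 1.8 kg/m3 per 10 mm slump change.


Difference = 128 - 182 = -54 mm
Water adjustment = -54 * 1.8 / 10 = -9.7 kg/m3

-9.7


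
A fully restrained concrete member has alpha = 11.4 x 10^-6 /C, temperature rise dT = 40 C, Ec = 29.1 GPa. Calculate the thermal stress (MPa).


sigma = alpha * dT * Ec
= 11.4e-6 * 40 * 29.1 * 1000
= 13.27 MPa

13.27


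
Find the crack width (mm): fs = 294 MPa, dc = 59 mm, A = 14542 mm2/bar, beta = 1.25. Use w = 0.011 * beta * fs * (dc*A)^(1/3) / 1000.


w = 0.011 * beta * fs * (dc * A)^(1/3) / 1000
= 0.011 * 1.25 * 294 * (59 * 14542)^(1/3) / 1000
= 0.384 mm

0.384


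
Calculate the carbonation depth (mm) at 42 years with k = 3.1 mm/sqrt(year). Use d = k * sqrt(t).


depth = k * sqrt(t)
= 3.1 * sqrt(42)
= 20.09 mm

20.09


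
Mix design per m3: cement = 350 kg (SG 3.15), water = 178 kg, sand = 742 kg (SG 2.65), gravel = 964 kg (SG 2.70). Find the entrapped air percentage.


Vol cement = 350 / (3.15 * 1000) = 0.111111 m3
Vol water = 178 / 1000 = 0.178 m3
Vol sand = 742 / (2.65 * 1000) = 0.28 m3
Vol gravel = 964 / (2.70 * 1000) = 0.357037 m3
Total solid + water volume = 0.926148 m3
Air = (1 - 0.926148) * 100 = 7.39%

7.39


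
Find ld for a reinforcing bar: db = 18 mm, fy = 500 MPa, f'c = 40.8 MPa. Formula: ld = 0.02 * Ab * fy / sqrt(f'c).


Ab = pi * 18^2 / 4 = 254.469 mm2
ld = 0.02 * 254.469 * 500 / sqrt(40.8)
= 398.4 mm

398.4


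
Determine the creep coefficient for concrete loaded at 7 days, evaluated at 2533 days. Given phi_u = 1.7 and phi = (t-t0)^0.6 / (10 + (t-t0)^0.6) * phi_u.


dt = 2533 - 7 = 2526
phi = 2526^0.6 / (10 + 2526^0.6) * 1.7
= 1.558

1.558


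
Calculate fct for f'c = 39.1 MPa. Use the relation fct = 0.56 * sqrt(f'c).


fct = 0.56 * sqrt(39.1)
= 0.56 * 6.253
= 3.502 MPa

3.502


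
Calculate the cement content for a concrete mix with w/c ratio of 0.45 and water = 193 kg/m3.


Cement = water / (w/c)
= 193 / 0.45
= 428.9 kg/m3

428.9


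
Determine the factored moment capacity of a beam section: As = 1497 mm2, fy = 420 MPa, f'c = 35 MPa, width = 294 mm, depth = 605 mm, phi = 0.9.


a = As * fy / (0.85 * f'c * b)
= 1497 * 420 / (0.85 * 35 * 294)
= 71.8848 mm
Mn = As * fy * (d - a/2) / 10^6
= 357.7893 kN-m
phi*Mn = 0.9 * 357.7893 = 322.01 kN-m

322.01


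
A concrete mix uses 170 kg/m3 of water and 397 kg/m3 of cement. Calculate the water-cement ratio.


w/c = water / cement
w/c = 170 / 397 = 0.428

0.428


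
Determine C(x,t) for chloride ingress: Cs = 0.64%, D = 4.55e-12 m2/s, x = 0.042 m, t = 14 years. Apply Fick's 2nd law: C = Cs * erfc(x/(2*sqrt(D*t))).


t_seconds = 14 * 365.25 * 24 * 3600 = 441806400.0 s
arg = 0.042 / (2 * sqrt(4.55e-12 * 441806400.0))
= 0.4684
erfc(0.4684) = 0.5077
C = 0.64 * 0.5077 = 0.3249%

0.3249


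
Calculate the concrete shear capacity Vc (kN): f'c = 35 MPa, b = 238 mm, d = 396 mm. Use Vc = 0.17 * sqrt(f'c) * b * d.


Vc = 0.17 * sqrt(35) * 238 * 396 / 1000
= 94.79 kN

94.79


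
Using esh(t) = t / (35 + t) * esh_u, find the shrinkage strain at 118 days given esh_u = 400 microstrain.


esh(118) = 118 / (35 + 118) * 400
= 118 / 153 * 400
= 308.5 microstrain

308.5


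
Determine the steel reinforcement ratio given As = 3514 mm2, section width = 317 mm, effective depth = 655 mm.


rho = As / (b * d)
= 3514 / (317 * 655)
= 0.0169

0.0169


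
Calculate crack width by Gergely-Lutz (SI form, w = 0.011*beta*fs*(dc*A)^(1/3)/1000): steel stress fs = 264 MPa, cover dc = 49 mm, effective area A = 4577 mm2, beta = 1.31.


w = 0.011 * beta * fs * (dc * A)^(1/3) / 1000
= 0.011 * 1.31 * 264 * (49 * 4577)^(1/3) / 1000
= 0.231 mm

0.231


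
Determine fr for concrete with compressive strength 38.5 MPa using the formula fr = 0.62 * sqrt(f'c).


fr = 0.62 * sqrt(38.5)
= 3.847 MPa

3.847


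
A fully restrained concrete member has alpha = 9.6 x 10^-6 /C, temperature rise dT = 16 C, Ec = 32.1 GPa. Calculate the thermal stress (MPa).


sigma = alpha * dT * Ec
= 9.6e-6 * 16 * 32.1 * 1000
= 4.931 MPa

4.931


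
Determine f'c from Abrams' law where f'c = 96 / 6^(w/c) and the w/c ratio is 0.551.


f'c = 96 / 6^0.551
= 96 / 2.684
= 35.77 MPa

35.77


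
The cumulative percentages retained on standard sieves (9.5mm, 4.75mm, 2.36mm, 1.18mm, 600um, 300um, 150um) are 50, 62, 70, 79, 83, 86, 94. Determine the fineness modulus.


FM = sum(cumulative % retained) / 100
= 524 / 100
= 5.24

5.24


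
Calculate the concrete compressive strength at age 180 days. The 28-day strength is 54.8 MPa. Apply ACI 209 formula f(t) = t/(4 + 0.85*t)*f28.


f(180) = 180 / (4 + 0.85 * 180) * 54.8
= 180 / 157.0 * 54.8
= 62.83 MPa

62.83


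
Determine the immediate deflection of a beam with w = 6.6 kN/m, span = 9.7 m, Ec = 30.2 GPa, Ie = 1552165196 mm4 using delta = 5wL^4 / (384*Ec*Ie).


Convert: L = 9.7 m = 9700 mm, Ec = 30.2 GPa = 30200 MPa
delta = 5 * 6.6 * 9700^4 / (384 * 30200 * 1552165196)
= 16.23 mm

16.23


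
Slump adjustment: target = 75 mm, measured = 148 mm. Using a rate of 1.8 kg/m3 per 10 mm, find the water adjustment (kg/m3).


Difference = 75 - 148 = -73 mm
Water adjustment = -73 * 1.8 / 10 = -13.1 kg/m3

-13.1


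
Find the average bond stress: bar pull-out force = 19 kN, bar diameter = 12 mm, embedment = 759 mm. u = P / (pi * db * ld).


u = P / (pi * db * ld)
= 19 * 1000 / (pi * 12 * 759)
= 0.664 MPa

0.664


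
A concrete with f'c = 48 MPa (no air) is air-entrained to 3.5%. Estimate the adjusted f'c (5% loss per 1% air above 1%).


Strength loss = (3.5 - 1) * 5 = 12.5%
f'c = 48 * (1 - 12.5/100)
= 42.0 MPa

42.0


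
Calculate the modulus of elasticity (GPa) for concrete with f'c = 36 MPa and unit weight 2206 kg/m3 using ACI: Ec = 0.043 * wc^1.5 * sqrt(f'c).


Ec = 0.043 * 2206^1.5 * sqrt(36) / 1000
= 26.73 GPa

26.73


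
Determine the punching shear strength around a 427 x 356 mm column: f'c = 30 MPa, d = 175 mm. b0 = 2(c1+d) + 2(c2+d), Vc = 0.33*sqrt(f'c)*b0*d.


b0 = 2*(427 + 175) + 2*(356 + 175) = 2266 mm
Vc = 0.33 * sqrt(30) * 2266 * 175 / 1000
= 716.76 kN

716.76


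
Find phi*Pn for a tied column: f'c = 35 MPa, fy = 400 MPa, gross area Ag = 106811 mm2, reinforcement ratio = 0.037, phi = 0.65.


Ast = rho * Ag = 0.037 * 106811 = 3952.007 mm2
phi*Pn = 0.65 * 0.80 * (0.85 * 35 * (106811 - 3952.007) + 400 * 3952.007) / 1000
= 2413.25 kN

2413.25


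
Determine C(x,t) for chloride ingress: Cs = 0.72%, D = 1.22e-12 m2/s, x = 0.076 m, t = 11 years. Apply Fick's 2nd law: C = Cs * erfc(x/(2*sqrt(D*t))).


t_seconds = 11 * 365.25 * 24 * 3600 = 347133600.0 s
arg = 0.076 / (2 * sqrt(1.22e-12 * 347133600.0))
= 1.8465
erfc(1.8465) = 0.009
C = 0.72 * 0.009 = 0.0065%

0.0065


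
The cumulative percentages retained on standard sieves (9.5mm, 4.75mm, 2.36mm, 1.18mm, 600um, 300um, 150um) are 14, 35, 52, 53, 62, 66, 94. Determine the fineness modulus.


FM = sum(cumulative % retained) / 100
= 376 / 100
= 3.76

3.76


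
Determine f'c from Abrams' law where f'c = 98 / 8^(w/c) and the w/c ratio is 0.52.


f'c = 98 / 8^0.52
= 98 / 2.949
= 33.24 MPa

33.24


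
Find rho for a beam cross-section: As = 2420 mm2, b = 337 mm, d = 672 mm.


rho = As / (b * d)
= 2420 / (337 * 672)
= 0.0107

0.0107


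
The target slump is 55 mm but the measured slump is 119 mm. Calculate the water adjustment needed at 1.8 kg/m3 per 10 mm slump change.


Difference = 55 - 119 = -64 mm
Water adjustment = -64 * 1.8 / 10 = -11.5 kg/m3

-11.5


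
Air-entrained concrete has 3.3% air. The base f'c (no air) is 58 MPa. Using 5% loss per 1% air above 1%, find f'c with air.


Strength loss = (3.3 - 1) * 5 = 11.5%
f'c = 58 * (1 - 11.5/100)
= 51.33 MPa

51.33


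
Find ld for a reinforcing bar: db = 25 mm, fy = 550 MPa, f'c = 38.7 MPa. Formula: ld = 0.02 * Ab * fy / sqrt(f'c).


Ab = pi * 25^2 / 4 = 490.874 mm2
ld = 0.02 * 490.874 * 550 / sqrt(38.7)
= 868.0 mm

868.0


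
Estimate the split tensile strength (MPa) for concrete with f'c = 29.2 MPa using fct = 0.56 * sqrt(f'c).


fct = 0.56 * sqrt(29.2)
= 0.56 * 5.404
= 3.026 MPa

3.026


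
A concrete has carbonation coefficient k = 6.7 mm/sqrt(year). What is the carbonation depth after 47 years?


depth = k * sqrt(t)
= 6.7 * sqrt(47)
= 45.93 mm

45.93


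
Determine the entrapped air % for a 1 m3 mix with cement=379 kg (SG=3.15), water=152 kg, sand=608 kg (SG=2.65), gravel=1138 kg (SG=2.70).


Vol cement = 379 / (3.15 * 1000) = 0.120317 m3
Vol water = 152 / 1000 = 0.152 m3
Vol sand = 608 / (2.65 * 1000) = 0.229434 m3
Vol gravel = 1138 / (2.70 * 1000) = 0.421481 m3
Total solid + water volume = 0.923233 m3
Air = (1 - 0.923233) * 100 = 7.68%

7.68


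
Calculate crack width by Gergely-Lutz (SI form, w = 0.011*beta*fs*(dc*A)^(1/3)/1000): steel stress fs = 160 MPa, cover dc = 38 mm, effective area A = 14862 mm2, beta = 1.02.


w = 0.011 * beta * fs * (dc * A)^(1/3) / 1000
= 0.011 * 1.02 * 160 * (38 * 14862)^(1/3) / 1000
= 0.148 mm

0.148


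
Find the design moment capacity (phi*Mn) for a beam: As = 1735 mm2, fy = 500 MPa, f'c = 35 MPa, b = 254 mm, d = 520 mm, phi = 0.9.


a = As * fy / (0.85 * f'c * b)
= 1735 * 500 / (0.85 * 35 * 254)
= 114.8018 mm
Mn = As * fy * (d - a/2) / 10^6
= 401.3047 kN-m
phi*Mn = 0.9 * 401.3047 = 361.17 kN-m

361.17


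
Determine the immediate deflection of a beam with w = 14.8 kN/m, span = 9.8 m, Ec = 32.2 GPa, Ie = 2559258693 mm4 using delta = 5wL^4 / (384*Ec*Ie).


Convert: L = 9.8 m = 9800 mm, Ec = 32.2 GPa = 32200 MPa
delta = 5 * 14.8 * 9800^4 / (384 * 32200 * 2559258693)
= 21.57 mm

21.57


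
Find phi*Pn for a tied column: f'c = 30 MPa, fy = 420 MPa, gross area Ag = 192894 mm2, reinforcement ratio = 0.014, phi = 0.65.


Ast = rho * Ag = 0.014 * 192894 = 2700.516 mm2
phi*Pn = 0.65 * 0.80 * (0.85 * 30 * (192894 - 2700.516) + 420 * 2700.516) / 1000
= 3111.76 kN

3111.76


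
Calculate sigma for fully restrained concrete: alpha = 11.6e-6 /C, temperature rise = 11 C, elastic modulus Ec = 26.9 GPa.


sigma = alpha * dT * Ec
= 11.6e-6 * 11 * 26.9 * 1000
= 3.432 MPa

3.432


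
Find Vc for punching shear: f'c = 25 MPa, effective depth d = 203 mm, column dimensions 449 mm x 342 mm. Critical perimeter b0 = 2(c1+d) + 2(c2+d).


b0 = 2*(449 + 203) + 2*(342 + 203) = 2394 mm
Vc = 0.33 * sqrt(25) * 2394 * 203 / 1000
= 801.87 kN

801.87


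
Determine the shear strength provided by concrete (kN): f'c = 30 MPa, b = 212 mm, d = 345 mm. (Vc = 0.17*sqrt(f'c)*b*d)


Vc = 0.17 * sqrt(30) * 212 * 345 / 1000
= 68.1 kN

68.1


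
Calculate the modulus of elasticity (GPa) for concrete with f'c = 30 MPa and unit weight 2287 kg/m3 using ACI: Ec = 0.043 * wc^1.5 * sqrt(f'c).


Ec = 0.043 * 2287^1.5 * sqrt(30) / 1000
= 25.76 GPa

25.76


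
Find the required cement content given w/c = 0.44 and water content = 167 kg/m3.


Cement = water / (w/c)
= 167 / 0.44
= 379.5 kg/m3

379.5


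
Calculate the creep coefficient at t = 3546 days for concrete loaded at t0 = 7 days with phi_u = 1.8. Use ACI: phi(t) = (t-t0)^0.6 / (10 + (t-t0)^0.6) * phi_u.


dt = 3546 - 7 = 3539
phi = 3539^0.6 / (10 + 3539^0.6) * 1.8
= 1.676

1.676


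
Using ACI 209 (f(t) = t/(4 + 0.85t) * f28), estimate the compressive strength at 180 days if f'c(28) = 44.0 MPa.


f(180) = 180 / (4 + 0.85 * 180) * 44.0
= 180 / 157.0 * 44.0
= 50.45 MPa

50.45


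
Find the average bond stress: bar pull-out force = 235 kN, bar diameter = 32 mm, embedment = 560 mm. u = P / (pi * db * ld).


u = P / (pi * db * ld)
= 235 * 1000 / (pi * 32 * 560)
= 4.174 MPa

4.174


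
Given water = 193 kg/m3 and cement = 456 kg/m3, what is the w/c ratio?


w/c = water / cement
w/c = 193 / 456 = 0.423

0.423


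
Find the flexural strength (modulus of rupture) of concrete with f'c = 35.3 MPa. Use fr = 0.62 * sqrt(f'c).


fr = 0.62 * sqrt(35.3)
= 3.684 MPa

3.684


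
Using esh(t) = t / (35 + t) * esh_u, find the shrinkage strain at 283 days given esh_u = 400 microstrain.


esh(283) = 283 / (35 + 283) * 400
= 283 / 318 * 400
= 356.0 microstrain

356.0


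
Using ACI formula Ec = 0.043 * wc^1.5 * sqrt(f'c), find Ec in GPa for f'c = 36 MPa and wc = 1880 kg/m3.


Ec = 0.043 * 1880^1.5 * sqrt(36) / 1000
= 21.03 GPa

21.03


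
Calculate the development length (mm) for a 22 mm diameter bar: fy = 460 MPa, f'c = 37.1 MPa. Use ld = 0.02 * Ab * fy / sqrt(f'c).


Ab = pi * 22^2 / 4 = 380.133 mm2
ld = 0.02 * 380.133 * 460 / sqrt(37.1)
= 574.2 mm

574.2


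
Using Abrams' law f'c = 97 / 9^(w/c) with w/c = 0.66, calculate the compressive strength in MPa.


f'c = 97 / 9^0.66
= 97 / 4.264
= 22.75 MPa

22.75


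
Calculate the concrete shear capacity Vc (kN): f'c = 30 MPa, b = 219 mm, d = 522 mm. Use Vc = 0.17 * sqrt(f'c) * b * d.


Vc = 0.17 * sqrt(30) * 219 * 522 / 1000
= 106.44 kN

106.44


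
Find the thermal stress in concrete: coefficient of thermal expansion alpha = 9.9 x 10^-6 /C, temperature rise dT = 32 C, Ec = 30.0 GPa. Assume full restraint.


sigma = alpha * dT * Ec
= 9.9e-6 * 32 * 30.0 * 1000
= 9.504 MPa

9.504


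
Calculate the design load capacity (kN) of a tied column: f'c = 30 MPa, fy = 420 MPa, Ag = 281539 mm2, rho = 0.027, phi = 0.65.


Ast = rho * Ag = 0.027 * 281539 = 7601.553 mm2
phi*Pn = 0.65 * 0.80 * (0.85 * 30 * (281539 - 7601.553) + 420 * 7601.553) / 1000
= 5292.59 kN

5292.59


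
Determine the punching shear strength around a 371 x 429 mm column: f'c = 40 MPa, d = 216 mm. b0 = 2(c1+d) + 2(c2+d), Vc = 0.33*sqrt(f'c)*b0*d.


b0 = 2*(371 + 216) + 2*(429 + 216) = 2464 mm
Vc = 0.33 * sqrt(40) * 2464 * 216 / 1000
= 1110.81 kN

1110.81


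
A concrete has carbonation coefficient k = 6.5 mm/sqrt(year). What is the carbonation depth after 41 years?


depth = k * sqrt(t)
= 6.5 * sqrt(41)
= 41.62 mm

41.62


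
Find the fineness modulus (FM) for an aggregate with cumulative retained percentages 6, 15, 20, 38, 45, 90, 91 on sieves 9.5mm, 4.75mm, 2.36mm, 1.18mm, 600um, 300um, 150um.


FM = sum(cumulative % retained) / 100
= 305 / 100
= 3.05

3.05


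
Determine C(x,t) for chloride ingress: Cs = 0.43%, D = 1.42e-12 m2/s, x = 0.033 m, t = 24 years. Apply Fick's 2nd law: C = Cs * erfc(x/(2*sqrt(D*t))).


t_seconds = 24 * 365.25 * 24 * 3600 = 757382400.0 s
arg = 0.033 / (2 * sqrt(1.42e-12 * 757382400.0))
= 0.5031
erfc(0.5031) = 0.4768
C = 0.43 * 0.4768 = 0.205%

0.205


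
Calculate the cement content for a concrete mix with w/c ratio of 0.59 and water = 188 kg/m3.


Cement = water / (w/c)
= 188 / 0.59
= 318.6 kg/m3

318.6


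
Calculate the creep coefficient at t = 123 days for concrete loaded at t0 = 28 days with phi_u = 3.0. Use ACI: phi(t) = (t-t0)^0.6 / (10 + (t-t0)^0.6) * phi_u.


dt = 123 - 28 = 95
phi = 95^0.6 / (10 + 95^0.6) * 3.0
= 1.817

1.817


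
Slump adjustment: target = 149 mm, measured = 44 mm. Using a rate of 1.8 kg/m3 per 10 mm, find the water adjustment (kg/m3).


Difference = 149 - 44 = 105 mm
Water adjustment = 105 * 1.8 / 10 = 18.9 kg/m3

18.9


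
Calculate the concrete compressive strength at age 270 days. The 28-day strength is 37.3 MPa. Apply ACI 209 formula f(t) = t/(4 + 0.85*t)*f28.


f(270) = 270 / (4 + 0.85 * 270) * 37.3
= 270 / 233.5 * 37.3
= 43.13 MPa

43.13


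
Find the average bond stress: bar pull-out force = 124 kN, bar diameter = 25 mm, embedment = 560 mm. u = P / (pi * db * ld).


u = P / (pi * db * ld)
= 124 * 1000 / (pi * 25 * 560)
= 2.819 MPa

2.819


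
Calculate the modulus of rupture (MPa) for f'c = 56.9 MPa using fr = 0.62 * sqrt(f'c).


fr = 0.62 * sqrt(56.9)
= 4.677 MPa

4.677


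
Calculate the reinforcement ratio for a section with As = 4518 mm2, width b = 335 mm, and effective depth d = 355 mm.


rho = As / (b * d)
= 4518 / (335 * 355)
= 0.038

0.038


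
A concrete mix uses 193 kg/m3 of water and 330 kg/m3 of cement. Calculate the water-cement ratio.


w/c = water / cement
w/c = 193 / 330 = 0.585

0.585


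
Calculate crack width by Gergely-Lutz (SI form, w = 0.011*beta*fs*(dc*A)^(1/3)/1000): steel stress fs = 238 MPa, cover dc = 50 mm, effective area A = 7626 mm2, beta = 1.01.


w = 0.011 * beta * fs * (dc * A)^(1/3) / 1000
= 0.011 * 1.01 * 238 * (50 * 7626)^(1/3) / 1000
= 0.192 mm

0.192


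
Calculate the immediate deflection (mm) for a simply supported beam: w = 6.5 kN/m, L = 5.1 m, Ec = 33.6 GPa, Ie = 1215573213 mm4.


Convert: L = 5.1 m = 5100 mm, Ec = 33.6 GPa = 33600 MPa
delta = 5 * 6.5 * 5100^4 / (384 * 33600 * 1215573213)
= 1.4 mm

1.4


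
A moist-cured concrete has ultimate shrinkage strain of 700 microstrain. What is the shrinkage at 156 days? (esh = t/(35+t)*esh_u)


esh(156) = 156 / (35 + 156) * 700
= 156 / 191 * 700
= 571.7 microstrain

571.7


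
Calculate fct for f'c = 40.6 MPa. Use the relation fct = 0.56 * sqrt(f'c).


fct = 0.56 * sqrt(40.6)
= 0.56 * 6.372
= 3.568 MPa

3.568


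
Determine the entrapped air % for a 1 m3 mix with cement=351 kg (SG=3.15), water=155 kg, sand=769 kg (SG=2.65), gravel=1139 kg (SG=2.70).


Vol cement = 351 / (3.15 * 1000) = 0.111429 m3
Vol water = 155 / 1000 = 0.155 m3
Vol sand = 769 / (2.65 * 1000) = 0.290189 m3
Vol gravel = 1139 / (2.70 * 1000) = 0.421852 m3
Total solid + water volume = 0.978469 m3
Air = (1 - 0.978469) * 100 = 2.15%

2.15


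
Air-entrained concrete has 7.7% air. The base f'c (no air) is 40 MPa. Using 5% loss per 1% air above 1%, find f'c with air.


Strength loss = (7.7 - 1) * 5 = 33.5%
f'c = 40 * (1 - 33.5/100)
= 26.6 MPa

26.6
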